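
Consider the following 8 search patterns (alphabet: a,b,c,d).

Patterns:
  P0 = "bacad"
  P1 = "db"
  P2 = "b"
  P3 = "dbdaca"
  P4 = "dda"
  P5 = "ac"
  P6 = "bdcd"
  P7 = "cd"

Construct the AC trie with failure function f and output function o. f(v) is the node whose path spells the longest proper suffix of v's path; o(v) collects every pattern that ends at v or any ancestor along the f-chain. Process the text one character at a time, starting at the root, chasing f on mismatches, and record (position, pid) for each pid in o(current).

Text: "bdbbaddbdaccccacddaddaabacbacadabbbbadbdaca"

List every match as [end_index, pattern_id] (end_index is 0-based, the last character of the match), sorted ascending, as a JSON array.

Build:
Trie (insert patterns):
  0='ε' goto a→14 b→1 c→19 d→6
  1='b' goto a→2 d→16  [P2 ends]
  2='ba' goto c→3
  3='bac' goto a→4
  4='baca' goto d→5
  5='bacad' goto ·  [P0 ends]
  6='d' goto b→7 d→12
  7='db' goto d→8  [P1 ends]
  8='dbd' goto a→9
  9='dbda' goto c→10
  10='dbdac' goto a→11
  11='dbdaca' goto ·  [P3 ends]
  12='dd' goto a→13
  13='dda' goto ·  [P4 ends]
  14='a' goto c→15
  15='ac' goto ·  [P5 ends]
  16='bd' goto c→17
  17='bdc' goto d→18
  18='bdcd' goto ·  [P6 ends]
  19='c' goto d→20
  20='cd' goto ·  [P7 ends]

Failure links (BFS by depth):
  n1('b'): parent n0 fail=0; on 'b' 0 → fail=0;  out {2}∪∅={2}
  n6('d'): parent n0 fail=0; on 'd' 0 → fail=0;  out ∅∪∅=∅
  n14('a'): parent n0 fail=0; on 'a' 0 → fail=0;  out ∅∪∅=∅
  n19('c'): parent n0 fail=0; on 'c' 0 → fail=0;  out ∅∪∅=∅
  n2('ba'): parent n1 fail=0; on 'a' 0 → fail=14;  out ∅∪∅=∅
  n7('db'): parent n6 fail=0; on 'b' 0 → fail=1;  out {1}∪{2}={1,2}
  n12('dd'): parent n6 fail=0; on 'd' 0 → fail=6;  out ∅∪∅=∅
  n15('ac'): parent n14 fail=0; on 'c' 0 → fail=19;  out {5}∪∅={5}
  n16('bd'): parent n1 fail=0; on 'd' 0 → fail=6;  out ∅∪∅=∅
  n20('cd'): parent n19 fail=0; on 'd' 0 → fail=6;  out {7}∪∅={7}
  n3('bac'): parent n2 fail=14; on 'c' 14 → fail=15;  out ∅∪{5}={5}
  n8('dbd'): parent n7 fail=1; on 'd' 1 → fail=16;  out ∅∪∅=∅
  n13('dda'): parent n12 fail=6; on 'a' 6→0 → fail=14;  out {4}∪∅={4}
  n17('bdc'): parent n16 fail=6; on 'c' 6→0 → fail=19;  out ∅∪∅=∅
  n4('baca'): parent n3 fail=15; on 'a' 15→19→0 → fail=14;  out ∅∪∅=∅
  n9('dbda'): parent n8 fail=16; on 'a' 16→6→0 → fail=14;  out ∅∪∅=∅
  n18('bdcd'): parent n17 fail=19; on 'd' 19 → fail=20;  out {6}∪{7}={6,7}
  n5('bacad'): parent n4 fail=14; on 'd' 14→0 → fail=6;  out {0}∪∅={0}
  n10('dbdac'): parent n9 fail=14; on 'c' 14 → fail=15;  out ∅∪{5}={5}
  n11('dbdaca'): parent n10 fail=15; on 'a' 15→19→0 → fail=14;  out {3}∪∅={3}

Run:
[0] read 'b'  n0⇒n1  emit P2@[0:0]
[1] read 'd'  n1⇒n16
[2] read 'b'  n16⇒n7 (fail-walked)  emit P1@[1:2],P2@[2:2]
[3] read 'b'  n7⇒n1 (fail-walked)  emit P2@[3:3]
[4] read 'a'  n1⇒n2
[5] read 'd'  n2⇒n6 (fail-walked)
[6] read 'd'  n6⇒n12
[7] read 'b'  n12⇒n7 (fail-walked)  emit P1@[6:7],P2@[7:7]
[8] read 'd'  n7⇒n8
[9] read 'a'  n8⇒n9
[10] read 'c'  n9⇒n10  emit P5@[9:10]
[11] read 'c'  n10⇒n19 (fail-walked)
[12] read 'c'  n19⇒n19 (fail-walked)
[13] read 'c'  n19⇒n19 (fail-walked)
[14] read 'a'  n19⇒n14 (fail-walked)
[15] read 'c'  n14⇒n15  emit P5@[14:15]
[16] read 'd'  n15⇒n20 (fail-walked)  emit P7@[15:16]
[17] read 'd'  n20⇒n12 (fail-walked)
[18] read 'a'  n12⇒n13  emit P4@[16:18]
[19] read 'd'  n13⇒n6 (fail-walked)
[20] read 'd'  n6⇒n12
[21] read 'a'  n12⇒n13  emit P4@[19:21]
[22] read 'a'  n13⇒n14 (fail-walked)
[23] read 'b'  n14⇒n1 (fail-walked)  emit P2@[23:23]
[24] read 'a'  n1⇒n2
[25] read 'c'  n2⇒n3  emit P5@[24:25]
[26] read 'b'  n3⇒n1 (fail-walked)  emit P2@[26:26]
[27] read 'a'  n1⇒n2
[28] read 'c'  n2⇒n3  emit P5@[27:28]
[29] read 'a'  n3⇒n4
[30] read 'd'  n4⇒n5  emit P0@[26:30]
[31] read 'a'  n5⇒n14 (fail-walked)
[32] read 'b'  n14⇒n1 (fail-walked)  emit P2@[32:32]
[33] read 'b'  n1⇒n1 (fail-walked)  emit P2@[33:33]
[34] read 'b'  n1⇒n1 (fail-walked)  emit P2@[34:34]
[35] read 'b'  n1⇒n1 (fail-walked)  emit P2@[35:35]
[36] read 'a'  n1⇒n2
[37] read 'd'  n2⇒n6 (fail-walked)
[38] read 'b'  n6⇒n7  emit P1@[37:38],P2@[38:38]
[39] read 'd'  n7⇒n8
[40] read 'a'  n8⇒n9
[41] read 'c'  n9⇒n10  emit P5@[40:41]
[42] read 'a'  n10⇒n11  emit P3@[37:42]

Result: [[0,2],[2,1],[2,2],[3,2],[7,1],[7,2],[10,5],[15,5],[16,7],[18,4],[21,4],[23,2],[25,5],[26,2],[28,5],[30,0],[32,2],[33,2],[34,2],[35,2],[38,1],[38,2],[41,5],[42,3]]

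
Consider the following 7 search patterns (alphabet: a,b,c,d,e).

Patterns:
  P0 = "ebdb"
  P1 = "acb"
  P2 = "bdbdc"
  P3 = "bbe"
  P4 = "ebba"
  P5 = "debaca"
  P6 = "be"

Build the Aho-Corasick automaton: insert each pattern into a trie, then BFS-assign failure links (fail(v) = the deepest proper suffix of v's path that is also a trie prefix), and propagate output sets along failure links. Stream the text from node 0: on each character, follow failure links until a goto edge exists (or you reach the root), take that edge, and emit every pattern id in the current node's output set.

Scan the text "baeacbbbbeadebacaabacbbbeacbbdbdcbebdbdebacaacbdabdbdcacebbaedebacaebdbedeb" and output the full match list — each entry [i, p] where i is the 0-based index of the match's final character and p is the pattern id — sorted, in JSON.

Build:
Trie (insert patterns):
  n0 'ε': a→5 b→8 d→17 e→1
  n1 'e': b→2
  n2 'eb': b→15 d→3
  n3 'ebd': b→4
  n4 'ebdb': ·  [P0 ends]
  n5 'a': c→6
  n6 'ac': b→7
  n7 'acb': ·  [P1 ends]
  n8 'b': b→13 d→9 e→23
  n9 'bd': b→10
  n10 'bdb': d→11
  n11 'bdbd': c→12
  n12 'bdbdc': ·  [P2 ends]
  n13 'bb': e→14
  n14 'bbe': ·  [P3 ends]
  n15 'ebb': a→16
  n16 'ebba': ·  [P4 ends]
  n17 'd': e→18
  n18 'de': b→19
  n19 'deb': a→20
  n20 'deba': c→21
  n21 'debac': a→22
  n22 'debaca': ·  [P5 ends]
  n23 'be': ·  [P6 ends]

Failure links (BFS by depth):
  n1('e'): parent n0 fail=0; on 'e' 0 → fail=0;  out ∅∪∅=∅
  n5('a'): parent n0 fail=0; on 'a' 0 → fail=0;  out ∅∪∅=∅
  n8('b'): parent n0 fail=0; on 'b' 0 → fail=0;  out ∅∪∅=∅
  n17('d'): parent n0 fail=0; on 'd' 0 → fail=0;  out ∅∪∅=∅
  n2('eb'): parent n1 fail=0; on 'b' 0 → fail=8;  out ∅∪∅=∅
  n6('ac'): parent n5 fail=0; on 'c' 0 → fail=0;  out ∅∪∅=∅
  n9('bd'): parent n8 fail=0; on 'd' 0 → fail=17;  out ∅∪∅=∅
  n13('bb'): parent n8 fail=0; on 'b' 0 → fail=8;  out ∅∪∅=∅
  n18('de'): parent n17 fail=0; on 'e' 0 → fail=1;  out ∅∪∅=∅
  n23('be'): parent n8 fail=0; on 'e' 0 → fail=1;  out {6}∪∅={6}
  n3('ebd'): parent n2 fail=8; on 'd' 8 → fail=9;  out ∅∪∅=∅
  n7('acb'): parent n6 fail=0; on 'b' 0 → fail=8;  out {1}∪∅={1}
  n10('bdb'): parent n9 fail=17; on 'b' 17→0 → fail=8;  out ∅∪∅=∅
  n14('bbe'): parent n13 fail=8; on 'e' 8 → fail=23;  out {3}∪{6}={3,6}
  n15('ebb'): parent n2 fail=8; on 'b' 8 → fail=13;  out ∅∪∅=∅
  n19('deb'): parent n18 fail=1; on 'b' 1 → fail=2;  out ∅∪∅=∅
  n4('ebdb'): parent n3 fail=9; on 'b' 9 → fail=10;  out {0}∪∅={0}
  n11('bdbd'): parent n10 fail=8; on 'd' 8 → fail=9;  out ∅∪∅=∅
  n16('ebba'): parent n15 fail=13; on 'a' 13→8→0 → fail=5;  out {4}∪∅={4}
  n20('deba'): parent n19 fail=2; on 'a' 2→8→0 → fail=5;  out ∅∪∅=∅
  n12('bdbdc'): parent n11 fail=9; on 'c' 9→17→0 → fail=0;  out {2}∪∅={2}
  n21('debac'): parent n20 fail=5; on 'c' 5 → fail=6;  out ∅∪∅=∅
  n22('debaca'): parent n21 fail=6; on 'a' 6→0 → fail=5;  out {5}∪∅={5}

Run:
pos 0 'b': at 8
pos 1 'a': at 5 ·f
pos 2 'e': at 1 ·f
pos 3 'a': at 5 ·f
pos 4 'c': at 6
pos 5 'b': at 7  emit P1@[3:5]
pos 6 'b': at 13 ·f
pos 7 'b': at 13 ·f
pos 8 'b': at 13 ·f
pos 9 'e': at 14  emit P3@[7:9],P6@[8:9]
pos 10 'a': at 5 ·f
pos 11 'd': at 17 ·f
pos 12 'e': at 18
pos 13 'b': at 19
pos 14 'a': at 20
pos 15 'c': at 21
pos 16 'a': at 22  emit P5@[11:16]
pos 17 'a': at 5 ·f
pos 18 'b': at 8 ·f
pos 19 'a': at 5 ·f
pos 20 'c': at 6
pos 21 'b': at 7  emit P1@[19:21]
pos 22 'b': at 13 ·f
pos 23 'b': at 13 ·f
pos 24 'e': at 14  emit P3@[22:24],P6@[23:24]
pos 25 'a': at 5 ·f
pos 26 'c': at 6
pos 27 'b': at 7  emit P1@[25:27]
pos 28 'b': at 13 ·f
pos 29 'd': at 9 ·f
pos 30 'b': at 10
pos 31 'd': at 11
pos 32 'c': at 12  emit P2@[28:32]
pos 33 'b': at 8 ·f
pos 34 'e': at 23  emit P6@[33:34]
pos 35 'b': at 2 ·f
pos 36 'd': at 3
pos 37 'b': at 4  emit P0@[34:37]
pos 38 'd': at 11 ·f
pos 39 'e': at 18 ·f
pos 40 'b': at 19
pos 41 'a': at 20
pos 42 'c': at 21
pos 43 'a': at 22  emit P5@[38:43]
pos 44 'a': at 5 ·f
pos 45 'c': at 6
pos 46 'b': at 7  emit P1@[44:46]
pos 47 'd': at 9 ·f
pos 48 'a': at 5 ·f
pos 49 'b': at 8 ·f
pos 50 'd': at 9
pos 51 'b': at 10
pos 52 'd': at 11
pos 53 'c': at 12  emit P2@[49:53]
pos 54 'a': at 5 ·f
pos 55 'c': at 6
pos 56 'e': at 1 ·f
pos 57 'b': at 2
pos 58 'b': at 15
pos 59 'a': at 16  emit P4@[56:59]
pos 60 'e': at 1 ·f
pos 61 'd': at 17 ·f
pos 62 'e': at 18
pos 63 'b': at 19
pos 64 'a': at 20
pos 65 'c': at 21
pos 66 'a': at 22  emit P5@[61:66]
pos 67 'e': at 1 ·f
pos 68 'b': at 2
pos 69 'd': at 3
pos 70 'b': at 4  emit P0@[67:70]
pos 71 'e': at 23 ·f  emit P6@[70:71]
pos 72 'd': at 17 ·f
pos 73 'e': at 18
pos 74 'b': at 19

Matches: [[5,1],[9,3],[9,6],[16,5],[21,1],[24,3],[24,6],[27,1],[32,2],[34,6],[37,0],[43,5],[46,1],[53,2],[59,4],[66,5],[70,0],[71,6]]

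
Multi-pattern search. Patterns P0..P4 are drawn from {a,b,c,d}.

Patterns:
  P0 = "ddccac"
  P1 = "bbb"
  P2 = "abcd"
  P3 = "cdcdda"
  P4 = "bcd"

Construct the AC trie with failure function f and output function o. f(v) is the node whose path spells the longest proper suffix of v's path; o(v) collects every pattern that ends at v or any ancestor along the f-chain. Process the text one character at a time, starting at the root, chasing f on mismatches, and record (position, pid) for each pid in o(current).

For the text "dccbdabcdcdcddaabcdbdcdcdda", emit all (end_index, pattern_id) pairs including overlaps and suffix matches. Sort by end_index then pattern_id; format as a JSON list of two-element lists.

Construct AC machine:
Trie (insert patterns):
  0='ε' goto a→10 b→7 c→14 d→1
  1='d' goto d→2
  2='dd' goto c→3
  3='ddc' goto c→4
  4='ddcc' goto a→5
  5='ddcca' goto c→6
  6='ddccac' goto ·  [P0 ends]
  7='b' goto b→8 c→20
  8='bb' goto b→9
  9='bbb' goto ·  [P1 ends]
  10='a' goto b→11
  11='ab' goto c→12
  12='abc' goto d→13
  13='abcd' goto ·  [P2 ends]
  14='c' goto d→15
  15='cd' goto c→16
  16='cdc' goto d→17
  17='cdcd' goto d→18
  18='cdcdd' goto a→19
  19='cdcdda' goto ·  [P3 ends]
  20='bc' goto d→21
  21='bcd' goto ·  [P4 ends]

Failure links (BFS by depth):
  n1('d'): parent n0 fail=0; on 'd' 0 → fail=0;  out ∅∪∅=∅
  n7('b'): parent n0 fail=0; on 'b' 0 → fail=0;  out ∅∪∅=∅
  n10('a'): parent n0 fail=0; on 'a' 0 → fail=0;  out ∅∪∅=∅
  n14('c'): parent n0 fail=0; on 'c' 0 → fail=0;  out ∅∪∅=∅
  n2('dd'): parent n1 fail=0; on 'd' 0 → fail=1;  out ∅∪∅=∅
  n8('bb'): parent n7 fail=0; on 'b' 0 → fail=7;  out ∅∪∅=∅
  n11('ab'): parent n10 fail=0; on 'b' 0 → fail=7;  out ∅∪∅=∅
  n15('cd'): parent n14 fail=0; on 'd' 0 → fail=1;  out ∅∪∅=∅
  n20('bc'): parent n7 fail=0; on 'c' 0 → fail=14;  out ∅∪∅=∅
  n3('ddc'): parent n2 fail=1; on 'c' 1→0 → fail=14;  out ∅∪∅=∅
  n9('bbb'): parent n8 fail=7; on 'b' 7 → fail=8;  out {1}∪∅={1}
  n12('abc'): parent n11 fail=7; on 'c' 7 → fail=20;  out ∅∪∅=∅
  n16('cdc'): parent n15 fail=1; on 'c' 1→0 → fail=14;  out ∅∪∅=∅
  n21('bcd'): parent n20 fail=14; on 'd' 14 → fail=15;  out {4}∪∅={4}
  n4('ddcc'): parent n3 fail=14; on 'c' 14→0 → fail=14;  out ∅∪∅=∅
  n13('abcd'): parent n12 fail=20; on 'd' 20 → fail=21;  out {2}∪{4}={2,4}
  n17('cdcd'): parent n16 fail=14; on 'd' 14 → fail=15;  out ∅∪∅=∅
  n5('ddcca'): parent n4 fail=14; on 'a' 14→0 → fail=10;  out ∅∪∅=∅
  n18('cdcdd'): parent n17 fail=15; on 'd' 15→1 → fail=2;  out ∅∪∅=∅
  n6('ddccac'): parent n5 fail=10; on 'c' 10→0 → fail=14;  out {0}∪∅={0}
  n19('cdcdda'): parent n18 fail=2; on 'a' 2→1→0 → fail=10;  out {3}∪∅={3}

Run:
i=0 'd': node 0→1
i=1 'c': node 1→14 (fail-walked)
i=2 'c': node 14→14 (fail-walked)
i=3 'b': node 14→7 (fail-walked)
i=4 'd': node 7→1 (fail-walked)
i=5 'a': node 1→10 (fail-walked)
i=6 'b': node 10→11
i=7 'c': node 11→12
i=8 'd': node 12→13  ** P2@[5:8],P4@[6:8]
i=9 'c': node 13→16 (fail-walked)
i=10 'd': node 16→17
i=11 'c': node 17→16 (fail-walked)
i=12 'd': node 16→17
i=13 'd': node 17→18
i=14 'a': node 18→19  ** P3@[9:14]
i=15 'a': node 19→10 (fail-walked)
i=16 'b': node 10→11
i=17 'c': node 11→12
i=18 'd': node 12→13  ** P2@[15:18],P4@[16:18]
i=19 'b': node 13→7 (fail-walked)
i=20 'd': node 7→1 (fail-walked)
i=21 'c': node 1→14 (fail-walked)
i=22 'd': node 14→15
i=23 'c': node 15→16
i=24 'd': node 16→17
i=25 'd': node 17→18
i=26 'a': node 18→19  ** P3@[21:26]

Matches: [[8,2],[8,4],[14,3],[18,2],[18,4],[26,3]]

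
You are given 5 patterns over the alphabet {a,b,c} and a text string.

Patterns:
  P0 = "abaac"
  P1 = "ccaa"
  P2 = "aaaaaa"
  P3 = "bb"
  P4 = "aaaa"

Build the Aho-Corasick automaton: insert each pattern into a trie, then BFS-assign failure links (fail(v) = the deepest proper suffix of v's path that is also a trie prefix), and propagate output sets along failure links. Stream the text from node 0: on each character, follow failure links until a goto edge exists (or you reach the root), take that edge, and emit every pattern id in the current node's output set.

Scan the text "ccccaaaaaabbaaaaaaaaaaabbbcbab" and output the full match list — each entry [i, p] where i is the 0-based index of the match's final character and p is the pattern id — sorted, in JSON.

Build:
Trie (insert patterns):
  0='ε' goto a→1 b→15 c→6
  1='a' goto a→10 b→2
  2='ab' goto a→3
  3='aba' goto a→4
  4='abaa' goto c→5
  5='abaac' goto ·  ←P0
  6='c' goto c→7
  7='cc' goto a→8
  8='cca' goto a→9
  9='ccaa' goto ·  ←P1
  10='aa' goto a→11
  11='aaa' goto a→12
  12='aaaa' goto a→13  ←P4
  13='aaaaa' goto a→14
  14='aaaaaa' goto ·  ←P2
  15='b' goto b→16
  16='bb' goto ·  ←P3

Failure links (BFS by depth):
  n1('a'): parent n0 fail=0; on 'a' 0 → fail=0;  out ∅∪∅=∅
  n6('c'): parent n0 fail=0; on 'c' 0 → fail=0;  out ∅∪∅=∅
  n15('b'): parent n0 fail=0; on 'b' 0 → fail=0;  out ∅∪∅=∅
  n2('ab'): parent n1 fail=0; on 'b' 0 → fail=15;  out ∅∪∅=∅
  n7('cc'): parent n6 fail=0; on 'c' 0 → fail=6;  out ∅∪∅=∅
  n10('aa'): parent n1 fail=0; on 'a' 0 → fail=1;  out ∅∪∅=∅
  n16('bb'): parent n15 fail=0; on 'b' 0 → fail=15;  out {3}∪∅={3}
  n3('aba'): parent n2 fail=15; on 'a' 15→0 → fail=1;  out ∅∪∅=∅
  n8('cca'): parent n7 fail=6; on 'a' 6→0 → fail=1;  out ∅∪∅=∅
  n11('aaa'): parent n10 fail=1; on 'a' 1 → fail=10;  out ∅∪∅=∅
  n4('abaa'): parent n3 fail=1; on 'a' 1 → fail=10;  out ∅∪∅=∅
  n9('ccaa'): parent n8 fail=1; on 'a' 1 → fail=10;  out {1}∪∅={1}
  n12('aaaa'): parent n11 fail=10; on 'a' 10 → fail=11;  out {4}∪∅={4}
  n5('abaac'): parent n4 fail=10; on 'c' 10→1→0 → fail=6;  out {0}∪∅={0}
  n13('aaaaa'): parent n12 fail=11; on 'a' 11 → fail=12;  out ∅∪{4}={4}
  n14('aaaaaa'): parent n13 fail=12; on 'a' 12 → fail=13;  out {2}∪{4}={2,4}

Run:
i=0 'c': node 0→6
i=1 'c': node 6→7
i=2 'c': node 7→7 ·f
i=3 'c': node 7→7 ·f
i=4 'a': node 7→8
i=5 'a': node 8→9  emit P1@[2:5]
i=6 'a': node 9→11 ·f
i=7 'a': node 11→12  emit P4@[4:7]
i=8 'a': node 12→13  emit P4@[5:8]
i=9 'a': node 13→14  emit P2@[4:9],P4@[6:9]
i=10 'b': node 14→2 ·f
i=11 'b': node 2→16 ·f  emit P3@[10:11]
i=12 'a': node 16→1 ·f
i=13 'a': node 1→10
i=14 'a': node 10→11
i=15 'a': node 11→12  emit P4@[12:15]
i=16 'a': node 12→13  emit P4@[13:16]
i=17 'a': node 13→14  emit P2@[12:17],P4@[14:17]
i=18 'a': node 14→14 ·f  emit P2@[13:18],P4@[15:18]
i=19 'a': node 14→14 ·f  emit P2@[14:19],P4@[16:19]
i=20 'a': node 14→14 ·f  emit P2@[15:20],P4@[17:20]
i=21 'a': node 14→14 ·f  emit P2@[16:21],P4@[18:21]
i=22 'a': node 14→14 ·f  emit P2@[17:22],P4@[19:22]
i=23 'b': node 14→2 ·f
i=24 'b': node 2→16 ·f  emit P3@[23:24]
i=25 'b': node 16→16 ·f  emit P3@[24:25]
i=26 'c': node 16→6 ·f
i=27 'b': node 6→15 ·f
i=28 'a': node 15→1 ·f
i=29 'b': node 1→2

Result: [[5,1],[7,4],[8,4],[9,2],[9,4],[11,3],[15,4],[16,4],[17,2],[17,4],[18,2],[18,4],[19,2],[19,4],[20,2],[20,4],[21,2],[21,4],[22,2],[22,4],[24,3],[25,3]]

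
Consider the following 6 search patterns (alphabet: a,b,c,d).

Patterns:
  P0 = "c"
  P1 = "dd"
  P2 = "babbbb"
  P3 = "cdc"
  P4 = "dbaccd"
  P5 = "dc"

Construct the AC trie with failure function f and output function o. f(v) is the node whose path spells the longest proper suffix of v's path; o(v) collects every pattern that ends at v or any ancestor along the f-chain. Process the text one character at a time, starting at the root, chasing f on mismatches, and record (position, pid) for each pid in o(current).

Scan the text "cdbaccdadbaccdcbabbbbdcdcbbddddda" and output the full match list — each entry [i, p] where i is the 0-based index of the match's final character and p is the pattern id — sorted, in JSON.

Build automaton:
Trie (insert patterns):
  n0 'ε': b→4 c→1 d→2
  n1 'c': d→10  [P0 ends]
  n2 'd': b→12 c→17 d→3
  n3 'dd': ·  [P1 ends]
  n4 'b': a→5
  n5 'ba': b→6
  n6 'bab': b→7
  n7 'babb': b→8
  n8 'babbb': b→9
  n9 'babbbb': ·  [P2 ends]
  n10 'cd': c→11
  n11 'cdc': ·  [P3 ends]
  n12 'db': a→13
  n13 'dba': c→14
  n14 'dbac': c→15
  n15 'dbacc': d→16
  n16 'dbaccd': ·  [P4 ends]
  n17 'dc': ·  [P5 ends]

Failure links (BFS by depth):
  n1('c'): parent n0 fail=0; on 'c' 0 → fail=0;  out {0}∪∅={0}
  n2('d'): parent n0 fail=0; on 'd' 0 → fail=0;  out ∅∪∅=∅
  n4('b'): parent n0 fail=0; on 'b' 0 → fail=0;  out ∅∪∅=∅
  n3('dd'): parent n2 fail=0; on 'd' 0 → fail=2;  out {1}∪∅={1}
  n5('ba'): parent n4 fail=0; on 'a' 0 → fail=0;  out ∅∪∅=∅
  n10('cd'): parent n1 fail=0; on 'd' 0 → fail=2;  out ∅∪∅=∅
  n12('db'): parent n2 fail=0; on 'b' 0 → fail=4;  out ∅∪∅=∅
  n17('dc'): parent n2 fail=0; on 'c' 0 → fail=1;  out {5}∪{0}={0,5}
  n6('bab'): parent n5 fail=0; on 'b' 0 → fail=4;  out ∅∪∅=∅
  n11('cdc'): parent n10 fail=2; on 'c' 2 → fail=17;  out {3}∪{0,5}={0,3,5}
  n13('dba'): parent n12 fail=4; on 'a' 4 → fail=5;  out ∅∪∅=∅
  n7('babb'): parent n6 fail=4; on 'b' 4→0 → fail=4;  out ∅∪∅=∅
  n14('dbac'): parent n13 fail=5; on 'c' 5→0 → fail=1;  out ∅∪{0}={0}
  n8('babbb'): parent n7 fail=4; on 'b' 4→0 → fail=4;  out ∅∪∅=∅
  n15('dbacc'): parent n14 fail=1; on 'c' 1→0 → fail=1;  out ∅∪{0}={0}
  n9('babbbb'): parent n8 fail=4; on 'b' 4→0 → fail=4;  out {2}∪∅={2}
  n16('dbaccd'): parent n15 fail=1; on 'd' 1 → fail=10;  out {4}∪∅={4}

Run:
i=0 'c': node 0→1  → match P0@[0:0]
i=1 'd': node 1→10
i=2 'b': node 10→12 ·f
i=3 'a': node 12→13
i=4 'c': node 13→14  → match P0@[4:4]
i=5 'c': node 14→15  → match P0@[5:5]
i=6 'd': node 15→16  → match P4@[1:6]
i=7 'a': node 16→0 ·f
i=8 'd': node 0→2
i=9 'b': node 2→12
i=10 'a': node 12→13
i=11 'c': node 13→14  → match P0@[11:11]
i=12 'c': node 14→15  → match P0@[12:12]
i=13 'd': node 15→16  → match P4@[8:13]
i=14 'c': node 16→11 ·f  → match P0@[14:14],P3@[12:14],P5@[13:14]
i=15 'b': node 11→4 ·f
i=16 'a': node 4→5
i=17 'b': node 5→6
i=18 'b': node 6→7
i=19 'b': node 7→8
i=20 'b': node 8→9  → match P2@[15:20]
i=21 'd': node 9→2 ·f
i=22 'c': node 2→17  → match P0@[22:22],P5@[21:22]
i=23 'd': node 17→10 ·f
i=24 'c': node 10→11  → match P0@[24:24],P3@[22:24],P5@[23:24]
i=25 'b': node 11→4 ·f
i=26 'b': node 4→4 ·f
i=27 'd': node 4→2 ·f
i=28 'd': node 2→3  → match P1@[27:28]
i=29 'd': node 3→3 ·f  → match P1@[28:29]
i=30 'd': node 3→3 ·f  → match P1@[29:30]
i=31 'd': node 3→3 ·f  → match P1@[30:31]
i=32 'a': node 3→0 ·f

Result: [[0,0],[4,0],[5,0],[6,4],[11,0],[12,0],[13,4],[14,0],[14,3],[14,5],[20,2],[22,0],[22,5],[24,0],[24,3],[24,5],[28,1],[29,1],[30,1],[31,1]]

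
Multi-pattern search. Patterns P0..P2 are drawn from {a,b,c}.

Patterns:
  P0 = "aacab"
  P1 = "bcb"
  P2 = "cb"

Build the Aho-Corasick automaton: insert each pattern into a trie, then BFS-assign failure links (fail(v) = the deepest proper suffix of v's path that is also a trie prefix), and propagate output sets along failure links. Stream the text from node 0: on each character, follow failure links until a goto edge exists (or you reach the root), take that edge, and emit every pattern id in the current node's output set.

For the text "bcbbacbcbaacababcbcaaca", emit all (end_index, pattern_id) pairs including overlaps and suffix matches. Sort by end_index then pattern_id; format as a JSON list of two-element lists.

Build automaton:
Trie (insert patterns):
  0='ε' goto a→1 b→6 c→9
  1='a' goto a→2
  2='aa' goto c→3
  3='aac' goto a→4
  4='aaca' goto b→5
  5='aacab' goto ·  [P0 ends]
  6='b' goto c→7
  7='bc' goto b→8
  8='bcb' goto ·  [P1 ends]
  9='c' goto b→10
  10='cb' goto ·  [P2 ends]

Failure links (BFS by depth):
  n1('a'): parent n0 fail=0; on 'a' 0 → fail=0;  out ∅∪∅=∅
  n6('b'): parent n0 fail=0; on 'b' 0 → fail=0;  out ∅∪∅=∅
  n9('c'): parent n0 fail=0; on 'c' 0 → fail=0;  out ∅∪∅=∅
  n2('aa'): parent n1 fail=0; on 'a' 0 → fail=1;  out ∅∪∅=∅
  n7('bc'): parent n6 fail=0; on 'c' 0 → fail=9;  out ∅∪∅=∅
  n10('cb'): parent n9 fail=0; on 'b' 0 → fail=6;  out {2}∪∅={2}
  n3('aac'): parent n2 fail=1; on 'c' 1→0 → fail=9;  out ∅∪∅=∅
  n8('bcb'): parent n7 fail=9; on 'b' 9 → fail=10;  out {1}∪{2}={1,2}
  n4('aaca'): parent n3 fail=9; on 'a' 9→0 → fail=1;  out ∅∪∅=∅
  n5('aacab'): parent n4 fail=1; on 'b' 1→0 → fail=6;  out {0}∪∅={0}

Run:
pos 0 'b': at 6
pos 1 'c': at 7
pos 2 'b': at 8  emit P1@[0:2],P2@[1:2]
pos 3 'b': at 6 (via fail)
pos 4 'a': at 1 (via fail)
pos 5 'c': at 9 (via fail)
pos 6 'b': at 10  emit P2@[5:6]
pos 7 'c': at 7 (via fail)
pos 8 'b': at 8  emit P1@[6:8],P2@[7:8]
pos 9 'a': at 1 (via fail)
pos 10 'a': at 2
pos 11 'c': at 3
pos 12 'a': at 4
pos 13 'b': at 5  emit P0@[9:13]
pos 14 'a': at 1 (via fail)
pos 15 'b': at 6 (via fail)
pos 16 'c': at 7
pos 17 'b': at 8  emit P1@[15:17],P2@[16:17]
pos 18 'c': at 7 (via fail)
pos 19 'a': at 1 (via fail)
pos 20 'a': at 2
pos 21 'c': at 3
pos 22 'a': at 4

All matches (sorted): [[2,1],[2,2],[6,2],[8,1],[8,2],[13,0],[17,1],[17,2]]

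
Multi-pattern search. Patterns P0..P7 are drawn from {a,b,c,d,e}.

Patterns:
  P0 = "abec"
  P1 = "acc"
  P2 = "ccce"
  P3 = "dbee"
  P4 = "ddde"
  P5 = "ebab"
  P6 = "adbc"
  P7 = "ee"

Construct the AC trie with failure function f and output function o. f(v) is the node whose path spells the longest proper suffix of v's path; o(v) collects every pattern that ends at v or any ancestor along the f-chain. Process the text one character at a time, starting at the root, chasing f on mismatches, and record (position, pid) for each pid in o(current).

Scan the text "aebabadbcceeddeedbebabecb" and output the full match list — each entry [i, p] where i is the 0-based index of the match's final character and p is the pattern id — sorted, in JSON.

Build:
Trie nodes:
  0='ε' goto a→1 c→7 d→11 e→18
  1='a' goto b→2 c→5 d→22
  2='ab' goto e→3
  3='abe' goto c→4
  4='abec' goto ·  ←P0
  5='ac' goto c→6
  6='acc' goto ·  ←P1
  7='c' goto c→8
  8='cc' goto c→9
  9='ccc' goto e→10
  10='ccce' goto ·  ←P2
  11='d' goto b→12 d→15
  12='db' goto e→13
  13='dbe' goto e→14
  14='dbee' goto ·  ←P3
  15='dd' goto d→16
  16='ddd' goto e→17
  17='ddde' goto ·  ←P4
  18='e' goto b→19 e→25
  19='eb' goto a→20
  20='eba' goto b→21
  21='ebab' goto ·  ←P5
  22='ad' goto b→23
  23='adb' goto c→24
  24='adbc' goto ·  ←P6
  25='ee' goto ·  ←P7

BFS fail/out derivation:
  fail(1) 'a': from fail(0)=0 chase 'a': 0 ⇒ 0;  out=∅∪out(0)=∅
  fail(7) 'c': from fail(0)=0 chase 'c': 0 ⇒ 0;  out=∅∪out(0)=∅
  fail(11) 'd': from fail(0)=0 chase 'd': 0 ⇒ 0;  out=∅∪out(0)=∅
  fail(18) 'e': from fail(0)=0 chase 'e': 0 ⇒ 0;  out=∅∪out(0)=∅
  fail(2) 'ab': from fail(1)=0 chase 'b': 0 ⇒ 0;  out=∅∪out(0)=∅
  fail(5) 'ac': from fail(1)=0 chase 'c': 0 ⇒ 7;  out=∅∪out(7)=∅
  fail(8) 'cc': from fail(7)=0 chase 'c': 0 ⇒ 7;  out=∅∪out(7)=∅
  fail(12) 'db': from fail(11)=0 chase 'b': 0 ⇒ 0;  out=∅∪out(0)=∅
  fail(15) 'dd': from fail(11)=0 chase 'd': 0 ⇒ 11;  out=∅∪out(11)=∅
  fail(19) 'eb': from fail(18)=0 chase 'b': 0 ⇒ 0;  out=∅∪out(0)=∅
  fail(22) 'ad': from fail(1)=0 chase 'd': 0 ⇒ 11;  out=∅∪out(11)=∅
  fail(25) 'ee': from fail(18)=0 chase 'e': 0 ⇒ 18;  out={7}∪out(18)={7}
  fail(3) 'abe': from fail(2)=0 chase 'e': 0 ⇒ 18;  out=∅∪out(18)=∅
  fail(6) 'acc': from fail(5)=7 chase 'c': 7 ⇒ 8;  out={1}∪out(8)={1}
  fail(9) 'ccc': from fail(8)=7 chase 'c': 7 ⇒ 8;  out=∅∪out(8)=∅
  fail(13) 'dbe': from fail(12)=0 chase 'e': 0 ⇒ 18;  out=∅∪out(18)=∅
  fail(16) 'ddd': from fail(15)=11 chase 'd': 11 ⇒ 15;  out=∅∪out(15)=∅
  fail(20) 'eba': from fail(19)=0 chase 'a': 0 ⇒ 1;  out=∅∪out(1)=∅
  fail(23) 'adb': from fail(22)=11 chase 'b': 11 ⇒ 12;  out=∅∪out(12)=∅
  fail(4) 'abec': from fail(3)=18 chase 'c': 18→0 ⇒ 7;  out={0}∪out(7)={0}
  fail(10) 'ccce': from fail(9)=8 chase 'e': 8→7→0 ⇒ 18;  out={2}∪out(18)={2}
  fail(14) 'dbee': from fail(13)=18 chase 'e': 18 ⇒ 25;  out={3}∪out(25)={3,7}
  fail(17) 'ddde': from fail(16)=15 chase 'e': 15→11→0 ⇒ 18;  out={4}∪out(18)={4}
  fail(21) 'ebab': from fail(20)=1 chase 'b': 1 ⇒ 2;  out={5}∪out(2)={5}
  fail(24) 'adbc': from fail(23)=12 chase 'c': 12→0 ⇒ 7;  out={6}∪out(7)={6}

Run:
i=0 'a': node 0→1
i=1 'e': node 1→18 ·f
i=2 'b': node 18→19
i=3 'a': node 19→20
i=4 'b': node 20→21  ** P5@[1:4]
i=5 'a': node 21→1 ·f
i=6 'd': node 1→22
i=7 'b': node 22→23
i=8 'c': node 23→24  ** P6@[5:8]
i=9 'c': node 24→8 ·f
i=10 'e': node 8→18 ·f
i=11 'e': node 18→25  ** P7@[10:11]
i=12 'd': node 25→11 ·f
i=13 'd': node 11→15
i=14 'e': node 15→18 ·f
i=15 'e': node 18→25  ** P7@[14:15]
i=16 'd': node 25→11 ·f
i=17 'b': node 11→12
i=18 'e': node 12→13
i=19 'b': node 13→19 ·f
i=20 'a': node 19→20
i=21 'b': node 20→21  ** P5@[18:21]
i=22 'e': node 21→3 ·f
i=23 'c': node 3→4  ** P0@[20:23]
i=24 'b': node 4→0 ·f

Matches: [[4,5],[8,6],[11,7],[15,7],[21,5],[23,0]]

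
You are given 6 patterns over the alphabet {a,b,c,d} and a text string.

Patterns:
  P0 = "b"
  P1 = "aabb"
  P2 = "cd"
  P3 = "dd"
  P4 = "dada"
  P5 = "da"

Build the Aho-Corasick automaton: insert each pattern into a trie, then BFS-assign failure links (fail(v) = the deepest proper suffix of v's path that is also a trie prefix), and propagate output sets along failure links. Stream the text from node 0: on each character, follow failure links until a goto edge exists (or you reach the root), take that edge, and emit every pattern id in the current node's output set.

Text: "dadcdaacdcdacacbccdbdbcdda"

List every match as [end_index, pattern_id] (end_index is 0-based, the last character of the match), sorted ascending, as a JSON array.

Build:
Trie nodes:
  n0 'ε': a→2 b→1 c→6 d→8
  n1 'b': ·  ←P0
  n2 'a': a→3
  n3 'aa': b→4
  n4 'aab': b→5
  n5 'aabb': ·  ←P1
  n6 'c': d→7
  n7 'cd': ·  ←P2
  n8 'd': a→10 d→9
  n9 'dd': ·  ←P3
  n10 'da': d→11  ←P5
  n11 'dad': a→12
  n12 'dada': ·  ←P4

Failure links (BFS by depth):
  n1('b'): parent n0 fail=0; on 'b' 0 → fail=0;  out {0}∪∅={0}
  n2('a'): parent n0 fail=0; on 'a' 0 → fail=0;  out ∅∪∅=∅
  n6('c'): parent n0 fail=0; on 'c' 0 → fail=0;  out ∅∪∅=∅
  n8('d'): parent n0 fail=0; on 'd' 0 → fail=0;  out ∅∪∅=∅
  n3('aa'): parent n2 fail=0; on 'a' 0 → fail=2;  out ∅∪∅=∅
  n7('cd'): parent n6 fail=0; on 'd' 0 → fail=8;  out {2}∪∅={2}
  n9('dd'): parent n8 fail=0; on 'd' 0 → fail=8;  out {3}∪∅={3}
  n10('da'): parent n8 fail=0; on 'a' 0 → fail=2;  out {5}∪∅={5}
  n4('aab'): parent n3 fail=2; on 'b' 2→0 → fail=1;  out ∅∪{0}={0}
  n11('dad'): parent n10 fail=2; on 'd' 2→0 → fail=8;  out ∅∪∅=∅
  n5('aabb'): parent n4 fail=1; on 'b' 1→0 → fail=1;  out {1}∪{0}={0,1}
  n12('dada'): parent n11 fail=8; on 'a' 8 → fail=10;  out {4}∪{5}={4,5}

Scan:
[0] read 'd'  n0⇒n8
[1] read 'a'  n8⇒n10  ** P5@[0:1]
[2] read 'd'  n10⇒n11
[3] read 'c'  n11⇒n6 (fail-walked)
[4] read 'd'  n6⇒n7  ** P2@[3:4]
[5] read 'a'  n7⇒n10 (fail-walked)  ** P5@[4:5]
[6] read 'a'  n10⇒n3 (fail-walked)
[7] read 'c'  n3⇒n6 (fail-walked)
[8] read 'd'  n6⇒n7  ** P2@[7:8]
[9] read 'c'  n7⇒n6 (fail-walked)
[10] read 'd'  n6⇒n7  ** P2@[9:10]
[11] read 'a'  n7⇒n10 (fail-walked)  ** P5@[10:11]
[12] read 'c'  n10⇒n6 (fail-walked)
[13] read 'a'  n6⇒n2 (fail-walked)
[14] read 'c'  n2⇒n6 (fail-walked)
[15] read 'b'  n6⇒n1 (fail-walked)  ** P0@[15:15]
[16] read 'c'  n1⇒n6 (fail-walked)
[17] read 'c'  n6⇒n6 (fail-walked)
[18] read 'd'  n6⇒n7  ** P2@[17:18]
[19] read 'b'  n7⇒n1 (fail-walked)  ** P0@[19:19]
[20] read 'd'  n1⇒n8 (fail-walked)
[21] read 'b'  n8⇒n1 (fail-walked)  ** P0@[21:21]
[22] read 'c'  n1⇒n6 (fail-walked)
[23] read 'd'  n6⇒n7  ** P2@[22:23]
[24] read 'd'  n7⇒n9 (fail-walked)  ** P3@[23:24]
[25] read 'a'  n9⇒n10 (fail-walked)  ** P5@[24:25]

Result: [[1,5],[4,2],[5,5],[8,2],[10,2],[11,5],[15,0],[18,2],[19,0],[21,0],[23,2],[24,3],[25,5]]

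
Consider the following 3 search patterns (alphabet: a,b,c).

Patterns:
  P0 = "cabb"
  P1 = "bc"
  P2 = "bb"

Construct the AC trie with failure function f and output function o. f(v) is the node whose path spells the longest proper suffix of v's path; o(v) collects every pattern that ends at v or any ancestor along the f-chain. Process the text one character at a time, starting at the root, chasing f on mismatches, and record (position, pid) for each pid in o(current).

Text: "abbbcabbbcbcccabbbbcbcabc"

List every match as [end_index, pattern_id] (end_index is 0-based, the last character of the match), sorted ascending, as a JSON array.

Build:
Trie nodes:
  n0 'ε': b→5 c→1
  n1 'c': a→2
  n2 'ca': b→3
  n3 'cab': b→4
  n4 'cabb': ·  ←P0
  n5 'b': b→7 c→6
  n6 'bc': ·  ←P1
  n7 'bb': ·  ←P2

BFS fail/out derivation:
  fail(1) 'c': from fail(0)=0 chase 'c': 0 ⇒ 0;  out=∅∪out(0)=∅
  fail(5) 'b': from fail(0)=0 chase 'b': 0 ⇒ 0;  out=∅∪out(0)=∅
  fail(2) 'ca': from fail(1)=0 chase 'a': 0 ⇒ 0;  out=∅∪out(0)=∅
  fail(6) 'bc': from fail(5)=0 chase 'c': 0 ⇒ 1;  out={1}∪out(1)={1}
  fail(7) 'bb': from fail(5)=0 chase 'b': 0 ⇒ 5;  out={2}∪out(5)={2}
  fail(3) 'cab': from fail(2)=0 chase 'b': 0 ⇒ 5;  out=∅∪out(5)=∅
  fail(4) 'cabb': from fail(3)=5 chase 'b': 5 ⇒ 7;  out={0}∪out(7)={0,2}

Text stream:
[0] read 'a'  n0⇒n0
[1] read 'b'  n0⇒n5
[2] read 'b'  n5⇒n7  emit P2@[1:2]
[3] read 'b'  n7⇒n7 (via fail)  emit P2@[2:3]
[4] read 'c'  n7⇒n6 (via fail)  emit P1@[3:4]
[5] read 'a'  n6⇒n2 (via fail)
[6] read 'b'  n2⇒n3
[7] read 'b'  n3⇒n4  emit P0@[4:7],P2@[6:7]
[8] read 'b'  n4⇒n7 (via fail)  emit P2@[7:8]
[9] read 'c'  n7⇒n6 (via fail)  emit P1@[8:9]
[10] read 'b'  n6⇒n5 (via fail)
[11] read 'c'  n5⇒n6  emit P1@[10:11]
[12] read 'c'  n6⇒n1 (via fail)
[13] read 'c'  n1⇒n1 (via fail)
[14] read 'a'  n1⇒n2
[15] read 'b'  n2⇒n3
[16] read 'b'  n3⇒n4  emit P0@[13:16],P2@[15:16]
[17] read 'b'  n4⇒n7 (via fail)  emit P2@[16:17]
[18] read 'b'  n7⇒n7 (via fail)  emit P2@[17:18]
[19] read 'c'  n7⇒n6 (via fail)  emit P1@[18:19]
[20] read 'b'  n6⇒n5 (via fail)
[21] read 'c'  n5⇒n6  emit P1@[20:21]
[22] read 'a'  n6⇒n2 (via fail)
[23] read 'b'  n2⇒n3
[24] read 'c'  n3⇒n6 (via fail)  emit P1@[23:24]

Matches: [[2,2],[3,2],[4,1],[7,0],[7,2],[8,2],[9,1],[11,1],[16,0],[16,2],[17,2],[18,2],[19,1],[21,1],[24,1]]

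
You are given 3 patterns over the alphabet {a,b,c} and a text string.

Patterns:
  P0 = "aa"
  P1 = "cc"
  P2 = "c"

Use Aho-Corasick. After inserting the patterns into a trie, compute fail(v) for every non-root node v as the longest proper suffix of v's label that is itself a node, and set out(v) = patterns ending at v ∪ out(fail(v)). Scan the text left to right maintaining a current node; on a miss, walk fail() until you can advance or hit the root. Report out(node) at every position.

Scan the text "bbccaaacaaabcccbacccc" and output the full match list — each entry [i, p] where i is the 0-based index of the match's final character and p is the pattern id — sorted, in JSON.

Construct AC machine:
Trie (insert patterns):
  n0 'ε': a→1 c→3
  n1 'a': a→2
  n2 'aa': ·  ←P0
  n3 'c': c→4  ←P2
  n4 'cc': ·  ←P1

BFS fail/out derivation:
  n1('a'): parent n0 fail=0; on 'a' 0 → fail=0;  out ∅∪∅=∅
  n3('c'): parent n0 fail=0; on 'c' 0 → fail=0;  out {2}∪∅={2}
  n2('aa'): parent n1 fail=0; on 'a' 0 → fail=1;  out {0}∪∅={0}
  n4('cc'): parent n3 fail=0; on 'c' 0 → fail=3;  out {1}∪{2}={1,2}

Scan:
i=0 'b': node 0→0
i=1 'b': node 0→0
i=2 'c': node 0→3  ** P2@[2:2]
i=3 'c': node 3→4  ** P1@[2:3],P2@[3:3]
i=4 'a': node 4→1 ·f
i=5 'a': node 1→2  ** P0@[4:5]
i=6 'a': node 2→2 ·f  ** P0@[5:6]
i=7 'c': node 2→3 ·f  ** P2@[7:7]
i=8 'a': node 3→1 ·f
i=9 'a': node 1→2  ** P0@[8:9]
i=10 'a': node 2→2 ·f  ** P0@[9:10]
i=11 'b': node 2→0 ·f
i=12 'c': node 0→3  ** P2@[12:12]
i=13 'c': node 3→4  ** P1@[12:13],P2@[13:13]
i=14 'c': node 4→4 ·f  ** P1@[13:14],P2@[14:14]
i=15 'b': node 4→0 ·f
i=16 'a': node 0→1
i=17 'c': node 1→3 ·f  ** P2@[17:17]
i=18 'c': node 3→4  ** P1@[17:18],P2@[18:18]
i=19 'c': node 4→4 ·f  ** P1@[18:19],P2@[19:19]
i=20 'c': node 4→4 ·f  ** P1@[19:20],P2@[20:20]

Matches: [[2,2],[3,1],[3,2],[5,0],[6,0],[7,2],[9,0],[10,0],[12,2],[13,1],[13,2],[14,1],[14,2],[17,2],[18,1],[18,2],[19,1],[19,2],[20,1],[20,2]]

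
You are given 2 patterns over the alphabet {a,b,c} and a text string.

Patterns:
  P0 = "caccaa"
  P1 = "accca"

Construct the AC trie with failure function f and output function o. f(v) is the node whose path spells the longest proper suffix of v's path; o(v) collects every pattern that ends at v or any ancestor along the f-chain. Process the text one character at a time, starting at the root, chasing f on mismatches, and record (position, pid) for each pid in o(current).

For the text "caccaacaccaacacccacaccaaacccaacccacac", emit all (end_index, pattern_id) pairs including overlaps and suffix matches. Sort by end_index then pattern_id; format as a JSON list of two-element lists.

Construct AC machine:
Trie nodes:
  0='ε' goto a→7 c→1
  1='c' goto a→2
  2='ca' goto c→3
  3='cac' goto c→4
  4='cacc' goto a→5
  5='cacca' goto a→6
  6='caccaa' goto ·  ←P0
  7='a' goto c→8
  8='ac' goto c→9
  9='acc' goto c→10
  10='accc' goto a→11
  11='accca' goto ·  ←P1

Failure links (BFS by depth):
  n1('c'): parent n0 fail=0; on 'c' 0 → fail=0;  out ∅∪∅=∅
  n7('a'): parent n0 fail=0; on 'a' 0 → fail=0;  out ∅∪∅=∅
  n2('ca'): parent n1 fail=0; on 'a' 0 → fail=7;  out ∅∪∅=∅
  n8('ac'): parent n7 fail=0; on 'c' 0 → fail=1;  out ∅∪∅=∅
  n3('cac'): parent n2 fail=7; on 'c' 7 → fail=8;  out ∅∪∅=∅
  n9('acc'): parent n8 fail=1; on 'c' 1→0 → fail=1;  out ∅∪∅=∅
  n4('cacc'): parent n3 fail=8; on 'c' 8 → fail=9;  out ∅∪∅=∅
  n10('accc'): parent n9 fail=1; on 'c' 1→0 → fail=1;  out ∅∪∅=∅
  n5('cacca'): parent n4 fail=9; on 'a' 9→1 → fail=2;  out ∅∪∅=∅
  n11('accca'): parent n10 fail=1; on 'a' 1 → fail=2;  out {1}∪∅={1}
  n6('caccaa'): parent n5 fail=2; on 'a' 2→7→0 → fail=7;  out {0}∪∅={0}

Text stream:
i=0 'c': node 0→1
i=1 'a': node 1→2
i=2 'c': node 2→3
i=3 'c': node 3→4
i=4 'a': node 4→5
i=5 'a': node 5→6  ** P0@[0:5]
i=6 'c': node 6→8 (via fail)
i=7 'a': node 8→2 (via fail)
i=8 'c': node 2→3
i=9 'c': node 3→4
i=10 'a': node 4→5
i=11 'a': node 5→6  ** P0@[6:11]
i=12 'c': node 6→8 (via fail)
i=13 'a': node 8→2 (via fail)
i=14 'c': node 2→3
i=15 'c': node 3→4
i=16 'c': node 4→10 (via fail)
i=17 'a': node 10→11  ** P1@[13:17]
i=18 'c': node 11→3 (via fail)
i=19 'a': node 3→2 (via fail)
i=20 'c': node 2→3
i=21 'c': node 3→4
i=22 'a': node 4→5
i=23 'a': node 5→6  ** P0@[18:23]
i=24 'a': node 6→7 (via fail)
i=25 'c': node 7→8
i=26 'c': node 8→9
i=27 'c': node 9→10
i=28 'a': node 10→11  ** P1@[24:28]
i=29 'a': node 11→7 (via fail)
i=30 'c': node 7→8
i=31 'c': node 8→9
i=32 'c': node 9→10
i=33 'a': node 10→11  ** P1@[29:33]
i=34 'c': node 11→3 (via fail)
i=35 'a': node 3→2 (via fail)
i=36 'c': node 2→3

Result: [[5,0],[11,0],[17,1],[23,0],[28,1],[33,1]]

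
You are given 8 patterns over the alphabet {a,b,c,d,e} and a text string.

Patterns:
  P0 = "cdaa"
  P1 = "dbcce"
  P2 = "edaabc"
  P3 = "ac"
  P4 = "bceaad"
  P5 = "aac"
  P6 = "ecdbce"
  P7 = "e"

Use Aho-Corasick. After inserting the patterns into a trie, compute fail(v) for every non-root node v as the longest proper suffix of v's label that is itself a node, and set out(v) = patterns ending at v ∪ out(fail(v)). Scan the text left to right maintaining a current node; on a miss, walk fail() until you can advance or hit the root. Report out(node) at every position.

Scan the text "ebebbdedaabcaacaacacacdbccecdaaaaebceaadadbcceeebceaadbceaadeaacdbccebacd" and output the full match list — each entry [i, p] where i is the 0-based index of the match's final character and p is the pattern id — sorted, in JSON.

Construct AC machine:
Trie (insert patterns):
  0='ε' goto a→16 b→18 c→1 d→5 e→10
  1='c' goto d→2
  2='cd' goto a→3
  3='cda' goto a→4
  4='cdaa' goto ·  [P0 ends]
  5='d' goto b→6
  6='db' goto c→7
  7='dbc' goto c→8
  8='dbcc' goto e→9
  9='dbcce' goto ·  [P1 ends]
  10='e' goto c→26 d→11  [P7 ends]
  11='ed' goto a→12
  12='eda' goto a→13
  13='edaa' goto b→14
  14='edaab' goto c→15
  15='edaabc' goto ·  [P2 ends]
  16='a' goto a→24 c→17
  17='ac' goto ·  [P3 ends]
  18='b' goto c→19
  19='bc' goto e→20
  20='bce' goto a→21
  21='bcea' goto a→22
  22='bceaa' goto d→23
  23='bceaad' goto ·  [P4 ends]
  24='aa' goto c→25
  25='aac' goto ·  [P5 ends]
  26='ec' goto d→27
  27='ecd' goto b→28
  28='ecdb' goto c→29
  29='ecdbc' goto e→30
  30='ecdbce' goto ·  [P6 ends]

BFS fail/out derivation:
  fail(1) 'c': from fail(0)=0 chase 'c': 0 ⇒ 0;  out=∅∪out(0)=∅
  fail(5) 'd': from fail(0)=0 chase 'd': 0 ⇒ 0;  out=∅∪out(0)=∅
  fail(10) 'e': from fail(0)=0 chase 'e': 0 ⇒ 0;  out={7}∪out(0)={7}
  fail(16) 'a': from fail(0)=0 chase 'a': 0 ⇒ 0;  out=∅∪out(0)=∅
  fail(18) 'b': from fail(0)=0 chase 'b': 0 ⇒ 0;  out=∅∪out(0)=∅
  fail(2) 'cd': from fail(1)=0 chase 'd': 0 ⇒ 5;  out=∅∪out(5)=∅
  fail(6) 'db': from fail(5)=0 chase 'b': 0 ⇒ 18;  out=∅∪out(18)=∅
  fail(11) 'ed': from fail(10)=0 chase 'd': 0 ⇒ 5;  out=∅∪out(5)=∅
  fail(17) 'ac': from fail(16)=0 chase 'c': 0 ⇒ 1;  out={3}∪out(1)={3}
  fail(19) 'bc': from fail(18)=0 chase 'c': 0 ⇒ 1;  out=∅∪out(1)=∅
  fail(24) 'aa': from fail(16)=0 chase 'a': 0 ⇒ 16;  out=∅∪out(16)=∅
  fail(26) 'ec': from fail(10)=0 chase 'c': 0 ⇒ 1;  out=∅∪out(1)=∅
  fail(3) 'cda': from fail(2)=5 chase 'a': 5→0 ⇒ 16;  out=∅∪out(16)=∅
  fail(7) 'dbc': from fail(6)=18 chase 'c': 18 ⇒ 19;  out=∅∪out(19)=∅
  fail(12) 'eda': from fail(11)=5 chase 'a': 5→0 ⇒ 16;  out=∅∪out(16)=∅
  fail(20) 'bce': from fail(19)=1 chase 'e': 1→0 ⇒ 10;  out=∅∪out(10)={7}
  fail(25) 'aac': from fail(24)=16 chase 'c': 16 ⇒ 17;  out={5}∪out(17)={3,5}
  fail(27) 'ecd': from fail(26)=1 chase 'd': 1 ⇒ 2;  out=∅∪out(2)=∅
  fail(4) 'cdaa': from fail(3)=16 chase 'a': 16 ⇒ 24;  out={0}∪out(24)={0}
  fail(8) 'dbcc': from fail(7)=19 chase 'c': 19→1→0 ⇒ 1;  out=∅∪out(1)=∅
  fail(13) 'edaa': from fail(12)=16 chase 'a': 16 ⇒ 24;  out=∅∪out(24)=∅
  fail(21) 'bcea': from fail(20)=10 chase 'a': 10→0 ⇒ 16;  out=∅∪out(16)=∅
  fail(28) 'ecdb': from fail(27)=2 chase 'b': 2→5 ⇒ 6;  out=∅∪out(6)=∅
  fail(9) 'dbcce': from fail(8)=1 chase 'e': 1→0 ⇒ 10;  out={1}∪out(10)={1,7}
  fail(14) 'edaab': from fail(13)=24 chase 'b': 24→16→0 ⇒ 18;  out=∅∪out(18)=∅
  fail(22) 'bceaa': from fail(21)=16 chase 'a': 16 ⇒ 24;  out=∅∪out(24)=∅
  fail(29) 'ecdbc': from fail(28)=6 chase 'c': 6 ⇒ 7;  out=∅∪out(7)=∅
  fail(15) 'edaabc': from fail(14)=18 chase 'c': 18 ⇒ 19;  out={2}∪out(19)={2}
  fail(23) 'bceaad': from fail(22)=24 chase 'd': 24→16→0 ⇒ 5;  out={4}∪out(5)={4}
  fail(30) 'ecdbce': from fail(29)=7 chase 'e': 7→19 ⇒ 20;  out={6}∪out(20)={6,7}

Scan:
[0] read 'e'  n0⇒n10  ** P7@[0:0]
[1] read 'b'  n10⇒n18 ·f
[2] read 'e'  n18⇒n10 ·f  ** P7@[2:2]
[3] read 'b'  n10⇒n18 ·f
[4] read 'b'  n18⇒n18 ·f
[5] read 'd'  n18⇒n5 ·f
[6] read 'e'  n5⇒n10 ·f  ** P7@[6:6]
[7] read 'd'  n10⇒n11
[8] read 'a'  n11⇒n12
[9] read 'a'  n12⇒n13
[10] read 'b'  n13⇒n14
[11] read 'c'  n14⇒n15  ** P2@[6:11]
[12] read 'a'  n15⇒n16 ·f
[13] read 'a'  n16⇒n24
[14] read 'c'  n24⇒n25  ** P3@[13:14],P5@[12:14]
[15] read 'a'  n25⇒n16 ·f
[16] read 'a'  n16⇒n24
[17] read 'c'  n24⇒n25  ** P3@[16:17],P5@[15:17]
[18] read 'a'  n25⇒n16 ·f
[19] read 'c'  n16⇒n17  ** P3@[18:19]
[20] read 'a'  n17⇒n16 ·f
[21] read 'c'  n16⇒n17  ** P3@[20:21]
[22] read 'd'  n17⇒n2 ·f
[23] read 'b'  n2⇒n6 ·f
[24] read 'c'  n6⇒n7
[25] read 'c'  n7⇒n8
[26] read 'e'  n8⇒n9  ** P1@[22:26],P7@[26:26]
[27] read 'c'  n9⇒n26 ·f
[28] read 'd'  n26⇒n27
[29] read 'a'  n27⇒n3 ·f
[30] read 'a'  n3⇒n4  ** P0@[27:30]
[31] read 'a'  n4⇒n24 ·f
[32] read 'a'  n24⇒n24 ·f
[33] read 'e'  n24⇒n10 ·f  ** P7@[33:33]
[34] read 'b'  n10⇒n18 ·f
[35] read 'c'  n18⇒n19
[36] read 'e'  n19⇒n20  ** P7@[36:36]
[37] read 'a'  n20⇒n21
[38] read 'a'  n21⇒n22
[39] read 'd'  n22⇒n23  ** P4@[34:39]
[40] read 'a'  n23⇒n16 ·f
[41] read 'd'  n16⇒n5 ·f
[42] read 'b'  n5⇒n6
[43] read 'c'  n6⇒n7
[44] read 'c'  n7⇒n8
[45] read 'e'  n8⇒n9  ** P1@[41:45],P7@[45:45]
[46] read 'e'  n9⇒n10 ·f  ** P7@[46:46]
[47] read 'e'  n10⇒n10 ·f  ** P7@[47:47]
[48] read 'b'  n10⇒n18 ·f
[49] read 'c'  n18⇒n19
[50] read 'e'  n19⇒n20  ** P7@[50:50]
[51] read 'a'  n20⇒n21
[52] read 'a'  n21⇒n22
[53] read 'd'  n22⇒n23  ** P4@[48:53]
[54] read 'b'  n23⇒n6 ·f
[55] read 'c'  n6⇒n7
[56] read 'e'  n7⇒n20 ·f  ** P7@[56:56]
[57] read 'a'  n20⇒n21
[58] read 'a'  n21⇒n22
[59] read 'd'  n22⇒n23  ** P4@[54:59]
[60] read 'e'  n23⇒n10 ·f  ** P7@[60:60]
[61] read 'a'  n10⇒n16 ·f
[62] read 'a'  n16⇒n24
[63] read 'c'  n24⇒n25  ** P3@[62:63],P5@[61:63]
[64] read 'd'  n25⇒n2 ·f
[65] read 'b'  n2⇒n6 ·f
[66] read 'c'  n6⇒n7
[67] read 'c'  n7⇒n8
[68] read 'e'  n8⇒n9  ** P1@[64:68],P7@[68:68]
[69] read 'b'  n9⇒n18 ·f
[70] read 'a'  n18⇒n16 ·f
[71] read 'c'  n16⇒n17  ** P3@[70:71]
[72] read 'd'  n17⇒n2 ·f

Matches: [[0,7],[2,7],[6,7],[11,2],[14,3],[14,5],[17,3],[17,5],[19,3],[21,3],[26,1],[26,7],[30,0],[33,7],[36,7],[39,4],[45,1],[45,7],[46,7],[47,7],[50,7],[53,4],[56,7],[59,4],[60,7],[63,3],[63,5],[68,1],[68,7],[71,3]]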